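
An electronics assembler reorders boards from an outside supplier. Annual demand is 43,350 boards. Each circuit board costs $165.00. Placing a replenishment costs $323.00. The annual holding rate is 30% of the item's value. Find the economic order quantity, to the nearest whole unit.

Q* ≈ 752 boards

Holding cost H = 0.30 × $165.00 = $49.5000 per unit per year.
EOQ = √(2DS / H) = √(2 × 43,350 × 323 / 49.5).
= √(28,004,100 / 49.5) = √565,739.3939 ≈ 752.156.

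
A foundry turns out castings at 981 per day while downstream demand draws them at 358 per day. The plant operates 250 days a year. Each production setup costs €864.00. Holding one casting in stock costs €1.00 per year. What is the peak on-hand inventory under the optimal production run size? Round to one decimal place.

I_max ≈ 9,910.4 castings

Annual demand D = 358 × 250 = 89,500.
Production build-up factor (1 − d/p) = 1 − 358/981 = 0.6351.
Q* = √(2DS / (H(1 − d/p))) = √(2 × 89,500 × 864 / (1 × 0.6351)).
= √(154,656,000 / 0.6351) ≈ 15605.363.
Maximum inventory = Q*(1 − d/p) = 15605.363 × 0.6351 ≈ 9910.439.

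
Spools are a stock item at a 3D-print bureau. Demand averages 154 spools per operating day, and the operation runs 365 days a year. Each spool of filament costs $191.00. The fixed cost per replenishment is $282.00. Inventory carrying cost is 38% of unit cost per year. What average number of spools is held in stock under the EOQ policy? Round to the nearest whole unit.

Average inventory ≈ 330 spools

Annual demand D = 154 × 365 = 56,210.
Holding cost H = 0.38 × $191.00 = $72.5800 per unit per year.
The optimal lot size = √(2DS/H) = √(2 × 56,210 × 282 / 72.58) ≈ 660.90.
Average inventory = Q*/2 ≈ 660.90 / 2 = 330.452.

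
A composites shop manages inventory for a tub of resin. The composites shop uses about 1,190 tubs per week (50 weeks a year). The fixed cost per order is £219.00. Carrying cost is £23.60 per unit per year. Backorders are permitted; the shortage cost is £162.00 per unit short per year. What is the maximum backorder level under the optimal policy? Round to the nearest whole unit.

Annual demand D = 1,190 × 50 = 59,500.
With planned backorders, Q* = √(2DS/H) · √((H+B)/B).
√(2DS/H) = √(2 × 59,500 × 219 / 23.6) = 1050.847.
√((H+B)/B) = √((23.6+162)/162) = 1.0704.
Q* ≈ 1124.789.
S* = Q* · H/(H+B) = 1124.789 × 23.6/185.6 ≈ 143.023.

S* ≈ 143 tubs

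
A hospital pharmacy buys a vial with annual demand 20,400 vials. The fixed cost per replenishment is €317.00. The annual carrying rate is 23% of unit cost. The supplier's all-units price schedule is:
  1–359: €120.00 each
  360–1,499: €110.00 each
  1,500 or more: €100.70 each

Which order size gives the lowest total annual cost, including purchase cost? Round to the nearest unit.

Holding cost per unit per year at price C is H = 0.23·C.
Candidates are each tier's EOQ (if it falls in that tier) and each price-break quantity.
Tier 1 (€120.00): EOQ = 684.5 exceeds tier's upper bound 359, so this tier is dominated.
EOQ at €110.00 = 715.0 (feasible in tier 2): TC = 20,400×€110.00 + (20,400/715.0)×317 + (715.0/2)×0.23×€110.00 = €2,262,089.23.
EOQ at €100.70 = 747.3 < 1500, so use break Q=1500: TC = 20,400×€100.70 + (20,400/1500.0)×317 + (1500.0/2)×0.23×€100.70 = €2,075,961.95.
Lowest total cost is €2,075,961.95 at Q = 1500.0.

Q* ≈ 1,500 vials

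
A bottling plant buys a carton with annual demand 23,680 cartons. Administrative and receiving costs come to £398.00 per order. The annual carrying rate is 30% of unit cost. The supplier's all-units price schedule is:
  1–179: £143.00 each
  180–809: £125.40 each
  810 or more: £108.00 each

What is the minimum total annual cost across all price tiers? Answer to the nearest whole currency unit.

TC* ≈ £2,582,197

Holding cost per unit per year at price C is H = 0.30·C.
Evaluate total cost at each tier's feasible EOQ or, if the EOQ is below the tier, at the tier's minimum quantity.
Tier 1 (£143.00): EOQ = 662.9 exceeds tier's upper bound 179, so this tier is dominated.
EOQ at £125.40 = 707.8 (feasible in tier 2): TC = 23,680×£125.40 + (23,680/707.8)×398 + (707.8/2)×0.30×£125.40 = £2,996,101.12.
EOQ at £108.00 = 762.7 < 810, so use break Q=810: TC = 23,680×£108.00 + (23,680/810.0)×398 + (810.0/2)×0.30×£108.00 = £2,582,197.36.
Lowest total cost among the candidates is at Q = 810.0.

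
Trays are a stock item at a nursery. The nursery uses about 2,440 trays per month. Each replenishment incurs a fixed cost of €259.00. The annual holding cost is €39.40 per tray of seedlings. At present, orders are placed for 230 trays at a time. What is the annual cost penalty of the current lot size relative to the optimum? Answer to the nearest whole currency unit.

Extra cost ≈ €13,057 per year

Annual demand D = 2,440 × 12 = 29,280.
EOQ = √(2DS/H) = √(2 × 29,280 × 259 / 39.4) ≈ 620.44.
Cost at Q* = (D/Q*)S + (Q*/2)H = √(2DSH) ≈ €24,445.48.
Cost at Q = 230: (29,280/230)×259 + (230/2)×39.4 = €32,971.83 + €4,531.00 = €37,502.83.
Excess = €37,502.83 − €24,445.48 = €13,057.35.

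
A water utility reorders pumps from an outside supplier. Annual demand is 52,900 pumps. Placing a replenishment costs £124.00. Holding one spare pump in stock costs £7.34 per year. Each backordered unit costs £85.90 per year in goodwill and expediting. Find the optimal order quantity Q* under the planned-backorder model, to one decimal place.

Q* ≈ 1,392.9 pumps

With planned backorders, Q* = √(2DS/H) · √((H+B)/B).
√(2DS/H) = √(2 × 52,900 × 124 / 7.34) = 1336.921.
√((H+B)/B) = √((7.34+85.9)/85.9) = 1.0418.
Q* ≈ 1392.869.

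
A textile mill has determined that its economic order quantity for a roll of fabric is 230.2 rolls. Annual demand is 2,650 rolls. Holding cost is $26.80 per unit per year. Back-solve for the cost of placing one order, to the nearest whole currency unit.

S ≈ $268

Invert the EOQ relation Q*² = 2DS/H.
From Q* = √(2DS/H): S = Q*²H / (2D) = 230.2² × 26.8 / (2 × 2,650) = 267.9597.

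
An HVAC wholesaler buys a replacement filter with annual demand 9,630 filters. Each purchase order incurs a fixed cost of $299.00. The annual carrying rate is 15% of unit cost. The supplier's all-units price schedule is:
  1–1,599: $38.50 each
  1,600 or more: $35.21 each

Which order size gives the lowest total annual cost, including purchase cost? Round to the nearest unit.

Holding cost per unit per year at price C is H = 0.15·C.
Candidates are each tier's EOQ (if it falls in that tier) and each price-break quantity.
EOQ at $38.50 = 998.6 (feasible in tier 1): TC = 9,630×$38.50 + (9,630/998.6)×299 + (998.6/2)×0.15×$38.50 = $376,521.86.
EOQ at $35.21 = 1044.2 < 1600, so use break Q=1600: TC = 9,630×$35.21 + (9,630/1600.0)×299 + (1600.0/2)×0.15×$35.21 = $345,097.11.
Lowest total cost is $345,097.11 at Q = 1600.0.

Q* ≈ 1,600 filters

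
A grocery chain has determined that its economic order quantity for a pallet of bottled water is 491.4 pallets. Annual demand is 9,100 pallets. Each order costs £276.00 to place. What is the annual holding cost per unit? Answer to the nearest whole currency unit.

H ≈ £21

Squaring Q* = √(2DS/H) gives Q*² = 2DS/H.
From Q* = √(2DS/H): H = 2DS / Q*² = 2 × 9,100 × 276 / 491.4² = 20.8022.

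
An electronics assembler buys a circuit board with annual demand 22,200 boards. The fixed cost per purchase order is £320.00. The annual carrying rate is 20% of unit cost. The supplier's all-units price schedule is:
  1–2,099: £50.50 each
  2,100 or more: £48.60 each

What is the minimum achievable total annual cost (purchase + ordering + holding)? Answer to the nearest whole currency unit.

Holding cost per unit per year at price C is H = 0.20·C.
For each price level, check whether its EOQ is feasible; otherwise the best quantity at that price is the breakpoint.
EOQ at £50.50 = 1186.1 (feasible in tier 1): TC = 22,200×£50.50 + (22,200/1186.1)×320 + (1186.1/2)×0.20×£50.50 = £1,133,079.18.
EOQ at £48.60 = 1209.0 < 2100, so use break Q=2100: TC = 22,200×£48.60 + (22,200/2100.0)×320 + (2100.0/2)×0.20×£48.60 = £1,092,508.86.
Lowest total cost among the candidates is at Q = 2100.0.

TC* ≈ £1,092,509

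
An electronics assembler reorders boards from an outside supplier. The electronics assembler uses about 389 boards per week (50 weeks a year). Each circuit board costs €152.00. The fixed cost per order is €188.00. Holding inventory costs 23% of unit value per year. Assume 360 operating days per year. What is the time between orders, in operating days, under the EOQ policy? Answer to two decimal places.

Annual demand D = 389 × 50 = 19,450.
Holding cost H = 0.23 × €152.00 = €34.9600 per unit per year.
The optimal lot size = √(2DS/H) = √(2 × 19,450 × 188 / 34.96) ≈ 457.37.
Cycle time = Q*/D × 360 = 457.37 / 19,450 × 360 ≈ 8.465 days.

T ≈ 8.47 days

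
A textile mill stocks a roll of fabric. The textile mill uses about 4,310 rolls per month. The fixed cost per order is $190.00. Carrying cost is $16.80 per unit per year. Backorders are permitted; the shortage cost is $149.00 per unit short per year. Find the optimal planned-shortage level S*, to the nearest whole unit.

S* ≈ 116 rolls

Annual demand D = 4,310 × 12 = 51,720.
With planned backorders, Q* = √(2DS/H) · √((H+B)/B).
√(2DS/H) = √(2 × 51,720 × 190 / 16.8) = 1081.599.
√((H+B)/B) = √((16.8+149)/149) = 1.0549.
Q* ≈ 1140.947.
S* = Q* · H/(H+B) = 1140.947 × 16.8/165.8 ≈ 115.609.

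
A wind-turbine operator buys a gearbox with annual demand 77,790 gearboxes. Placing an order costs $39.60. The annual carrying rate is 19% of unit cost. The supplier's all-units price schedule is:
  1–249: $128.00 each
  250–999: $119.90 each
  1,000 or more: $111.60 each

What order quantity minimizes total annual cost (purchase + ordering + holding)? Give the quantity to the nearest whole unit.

Q* ≈ 1,000 gearboxes

Holding cost per unit per year at price C is H = 0.19·C.
Candidates are each tier's EOQ (if it falls in that tier) and each price-break quantity.
Tier 1 ($128.00): EOQ = 503.3 exceeds tier's upper bound 249, so this tier is dominated.
EOQ at $119.90 = 520.0 (feasible in tier 2): TC = 77,790×$119.90 + (77,790/520.0)×39.6 + (520.0/2)×0.19×$119.90 = $9,338,868.07.
EOQ at $111.60 = 539.0 < 1000, so use break Q=1000: TC = 77,790×$111.60 + (77,790/1000.0)×39.6 + (1000.0/2)×0.19×$111.60 = $8,695,046.48.
Lowest total cost is $8,695,046.48 at Q = 1000.0.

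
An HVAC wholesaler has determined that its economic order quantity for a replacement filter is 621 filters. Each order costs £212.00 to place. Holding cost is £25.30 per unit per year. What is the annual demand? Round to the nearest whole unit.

Squaring Q* = √(2DS/H) gives Q*² = 2DS/H.
From Q* = √(2DS/H): D = Q*²H / (2S) = 621² × 25.3 / (2 × 212) = 23011.126.

D ≈ 23,011 filters per year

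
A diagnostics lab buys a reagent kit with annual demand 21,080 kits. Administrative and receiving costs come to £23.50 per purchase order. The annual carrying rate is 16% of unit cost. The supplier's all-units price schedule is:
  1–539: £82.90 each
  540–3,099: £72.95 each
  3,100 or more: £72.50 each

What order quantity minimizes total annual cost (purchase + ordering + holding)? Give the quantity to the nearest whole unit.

Holding cost per unit per year at price C is H = 0.16·C.
For each price level, check whether its EOQ is feasible; otherwise the best quantity at that price is the breakpoint.
EOQ at £82.90 = 273.3 (feasible in tier 1): TC = 21,080×£82.90 + (21,080/273.3)×23.5 + (273.3/2)×0.16×£82.90 = £1,751,157.11.
EOQ at £72.95 = 291.3 < 540, so use break Q=540: TC = 21,080×£72.95 + (21,080/540.0)×23.5 + (540.0/2)×0.16×£72.95 = £1,541,854.81.
EOQ at £72.50 = 292.3 < 3100, so use break Q=3100: TC = 21,080×£72.50 + (21,080/3100.0)×23.5 + (3100.0/2)×0.16×£72.50 = £1,546,439.80.
Lowest total cost is £1,541,854.81 at Q = 540.0.

Q* ≈ 540 kits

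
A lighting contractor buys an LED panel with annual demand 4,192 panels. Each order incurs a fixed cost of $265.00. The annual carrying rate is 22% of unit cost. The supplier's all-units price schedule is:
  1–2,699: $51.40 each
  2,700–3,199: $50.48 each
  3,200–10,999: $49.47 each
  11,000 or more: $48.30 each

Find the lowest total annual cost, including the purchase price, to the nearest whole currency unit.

TC* ≈ $220,481

Holding cost per unit per year at price C is H = 0.22·C.
For each price level, check whether its EOQ is feasible; otherwise the best quantity at that price is the breakpoint.
EOQ at $51.40 = 443.3 (feasible in tier 1): TC = 4,192×$51.40 + (4,192/443.3)×265 + (443.3/2)×0.22×$51.40 = $220,481.15.
EOQ at $50.48 = 447.3 < 2700, so use break Q=2700: TC = 4,192×$50.48 + (4,192/2700.0)×265 + (2700.0/2)×0.22×$50.48 = $227,016.16.
EOQ at $49.47 = 451.8 < 3200, so use break Q=3200: TC = 4,192×$49.47 + (4,192/3200.0)×265 + (3200.0/2)×0.22×$49.47 = $225,138.83.
EOQ at $48.30 = 457.3 < 11000, so use break Q=11000: TC = 4,192×$48.30 + (4,192/11000.0)×265 + (11000.0/2)×0.22×$48.30 = $261,017.59.
Lowest total cost among the candidates is at Q = 443.3.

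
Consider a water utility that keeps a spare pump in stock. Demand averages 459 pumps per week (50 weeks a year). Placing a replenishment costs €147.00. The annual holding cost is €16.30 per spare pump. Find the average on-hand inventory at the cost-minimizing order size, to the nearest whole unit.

Average inventory ≈ 322 pumps

Annual demand D = 459 × 50 = 22,950.
EOQ = √(2DS/H) = √(2 × 22,950 × 147 / 16.3) ≈ 643.39.
Average inventory = Q*/2 ≈ 643.39 / 2 = 321.693.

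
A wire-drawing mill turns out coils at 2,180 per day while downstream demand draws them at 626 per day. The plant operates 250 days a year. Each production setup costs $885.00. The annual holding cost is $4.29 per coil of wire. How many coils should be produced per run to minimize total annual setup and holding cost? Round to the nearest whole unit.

Q* ≈ 9,517 coils

Annual demand D = 626 × 250 = 156,500.
Production build-up factor (1 − d/p) = 1 − 626/2,180 = 0.7128.
Q* = √(2DS / (H(1 − d/p))) = √(2 × 156,500 × 885 / (4.29 × 0.7128)).
= √(277,005,000 / 3.0581) ≈ 9517.391.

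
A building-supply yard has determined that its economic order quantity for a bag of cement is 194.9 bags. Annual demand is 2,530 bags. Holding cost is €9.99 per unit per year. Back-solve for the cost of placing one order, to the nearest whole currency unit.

S ≈ €75

The basic EOQ model gives Q* = √(2DS/H); rearrange for the unknown.
From Q* = √(2DS/H): S = Q*²H / (2D) = 194.9² × 9.99 / (2 × 2,530) = 74.9961.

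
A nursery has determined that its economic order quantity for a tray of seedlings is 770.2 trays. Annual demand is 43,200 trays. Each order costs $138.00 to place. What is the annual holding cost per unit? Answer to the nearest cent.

Invert the EOQ relation Q*² = 2DS/H.
From Q* = √(2DS/H): H = 2DS / Q*² = 2 × 43,200 × 138 / 770.2² = 20.0995.

H ≈ $20.10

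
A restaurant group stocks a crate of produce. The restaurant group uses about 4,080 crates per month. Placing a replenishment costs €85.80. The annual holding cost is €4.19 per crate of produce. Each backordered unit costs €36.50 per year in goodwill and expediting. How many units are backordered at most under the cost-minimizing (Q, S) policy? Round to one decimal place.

Annual demand D = 4,080 × 12 = 48,960.
With planned backorders, Q* = √(2DS/H) · √((H+B)/B).
√(2DS/H) = √(2 × 48,960 × 85.8 / 4.19) = 1416.030.
√((H+B)/B) = √((4.19+36.5)/36.5) = 1.0558.
Q* ≈ 1495.098.
S* = Q* · H/(H+B) = 1495.098 × 4.19/40.69 ≈ 153.956.

S* ≈ 154.0 crates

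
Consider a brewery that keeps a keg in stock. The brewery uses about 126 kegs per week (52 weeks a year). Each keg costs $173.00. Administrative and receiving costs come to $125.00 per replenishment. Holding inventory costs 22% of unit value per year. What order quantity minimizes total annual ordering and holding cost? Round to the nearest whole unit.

Annual demand D = 126 × 52 = 6,552.
Holding cost H = 0.22 × $173.00 = $38.0600 per unit per year.
EOQ = √(2DS / H) = √(2 × 6,552 × 125 / 38.06).
= √(1,638,000 / 38.06) = √43,037.3095 ≈ 207.454.

Q* ≈ 207 kegs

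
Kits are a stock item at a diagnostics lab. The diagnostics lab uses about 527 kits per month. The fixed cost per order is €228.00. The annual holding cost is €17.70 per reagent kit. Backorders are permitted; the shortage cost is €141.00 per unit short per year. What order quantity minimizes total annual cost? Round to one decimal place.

Q* ≈ 428.2 kits

Annual demand D = 527 × 12 = 6,324.
With planned backorders, Q* = √(2DS/H) · √((H+B)/B).
√(2DS/H) = √(2 × 6,324 × 228 / 17.7) = 403.638.
√((H+B)/B) = √((17.7+141)/141) = 1.0609.
Q* ≈ 428.224.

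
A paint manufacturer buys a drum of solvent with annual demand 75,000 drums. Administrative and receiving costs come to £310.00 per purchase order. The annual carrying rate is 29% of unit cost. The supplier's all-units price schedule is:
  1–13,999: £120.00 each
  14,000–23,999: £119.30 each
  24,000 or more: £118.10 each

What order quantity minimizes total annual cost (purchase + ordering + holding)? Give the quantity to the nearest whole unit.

Q* ≈ 1,156 drums

Holding cost per unit per year at price C is H = 0.29·C.
Evaluate total cost at each tier's feasible EOQ or, if the EOQ is below the tier, at the tier's minimum quantity.
EOQ at £120.00 = 1155.9 (feasible in tier 1): TC = 75,000×£120.00 + (75,000/1155.9)×310 + (1155.9/2)×0.29×£120.00 = £9,040,226.86.
EOQ at £119.30 = 1159.3 < 14000, so use break Q=14000: TC = 75,000×£119.30 + (75,000/14000.0)×310 + (14000.0/2)×0.29×£119.30 = £9,191,339.71.
EOQ at £118.10 = 1165.2 < 24000, so use break Q=24000: TC = 75,000×£118.10 + (75,000/24000.0)×310 + (24000.0/2)×0.29×£118.10 = £9,269,456.75.
Lowest total cost is £9,040,226.86 at Q = 1155.9.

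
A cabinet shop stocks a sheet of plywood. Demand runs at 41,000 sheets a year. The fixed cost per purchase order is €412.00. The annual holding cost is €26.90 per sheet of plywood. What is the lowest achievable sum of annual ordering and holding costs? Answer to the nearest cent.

TC* ≈ €30,146.14

The optimal lot size = √(2DS/H) = √(2 × 41,000 × 412 / 26.9) ≈ 1120.67.
At the optimum the two cost components are equal, so total cost = 2·(Q*/2)H = Q*·H.
Minimum total = √(2DSH) = √(2 × 41,000 × 412 × 26.9) ≈ 30146.137.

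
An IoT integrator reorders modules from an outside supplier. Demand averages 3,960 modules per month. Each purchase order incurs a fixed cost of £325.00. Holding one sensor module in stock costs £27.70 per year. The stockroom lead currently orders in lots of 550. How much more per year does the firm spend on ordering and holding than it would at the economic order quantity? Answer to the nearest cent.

Extra cost ≈ £6,446.90 per year

Annual demand D = 3,960 × 12 = 47,520.
EOQ = √(2DS/H) = √(2 × 47,520 × 325 / 27.7) ≈ 1055.98.
Cost at Q* = (D/Q*)S + (Q*/2)H = √(2DSH) ≈ £29,250.60.
Cost at Q = 550: (47,520/550)×325 + (550/2)×27.7 = £28,080.00 + £7,617.50 = £35,697.50.
Excess = £35,697.50 − £29,250.60 = £6,446.90.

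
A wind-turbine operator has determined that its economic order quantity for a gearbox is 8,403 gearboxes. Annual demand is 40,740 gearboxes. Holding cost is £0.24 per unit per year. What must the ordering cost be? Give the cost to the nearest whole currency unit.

S ≈ £208

The basic EOQ model gives Q* = √(2DS/H); rearrange for the unknown.
From Q* = √(2DS/H): S = Q*²H / (2D) = 8,403² × 0.24 / (2 × 40,740) = 207.9835.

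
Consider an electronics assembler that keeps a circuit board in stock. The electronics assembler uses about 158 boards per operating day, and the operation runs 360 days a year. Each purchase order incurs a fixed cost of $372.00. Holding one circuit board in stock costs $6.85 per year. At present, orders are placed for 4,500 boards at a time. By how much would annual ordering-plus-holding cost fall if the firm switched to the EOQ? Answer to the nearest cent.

Extra cost ≈ $3,088.62 per year

Annual demand D = 158 × 360 = 56,880.
EOQ = √(2DS/H) = √(2 × 56,880 × 372 / 6.85) ≈ 2485.54.
Cost at Q* = (D/Q*)S + (Q*/2)H = √(2DSH) ≈ $17,025.96.
Cost at Q = 4,500: (56,880/4,500)×372 + (4,500/2)×6.85 = $4,702.08 + $15,412.50 = $20,114.58.
Excess = $20,114.58 − $17,025.96 = $3,088.62.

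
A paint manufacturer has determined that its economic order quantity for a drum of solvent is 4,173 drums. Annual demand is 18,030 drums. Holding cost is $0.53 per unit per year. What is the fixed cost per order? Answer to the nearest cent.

S ≈ $255.95

Invert the EOQ relation Q*² = 2DS/H.
From Q* = √(2DS/H): S = Q*²H / (2D) = 4,173² × 0.53 / (2 × 18,030) = 255.9452.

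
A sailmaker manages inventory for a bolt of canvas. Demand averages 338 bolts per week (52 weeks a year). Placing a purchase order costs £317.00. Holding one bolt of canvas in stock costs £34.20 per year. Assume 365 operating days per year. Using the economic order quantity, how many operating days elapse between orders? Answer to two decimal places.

T ≈ 11.85 days

Annual demand D = 338 × 52 = 17,576.
EOQ = √(2DS/H) = √(2 × 17,576 × 317 / 34.2) ≈ 570.81.
Cycle time = Q*/D × 365 = 570.81 / 17,576 × 365 ≈ 11.854 days.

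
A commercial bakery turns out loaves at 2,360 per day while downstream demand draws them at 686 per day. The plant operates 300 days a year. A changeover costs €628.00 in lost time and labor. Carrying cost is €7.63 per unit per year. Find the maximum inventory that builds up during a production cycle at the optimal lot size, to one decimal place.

Annual demand D = 686 × 300 = 205,800.
Production build-up factor (1 − d/p) = 1 − 686/2,360 = 0.7093.
Q* = √(2DS / (H(1 − d/p))) = √(2 × 205,800 × 628 / (7.63 × 0.7093)).
= √(258,484,800 / 5.4121) ≈ 6910.883.
Maximum inventory = Q*(1 − d/p) = 6910.883 × 0.7093 ≈ 4902.041.

I_max ≈ 4,902.0 loaves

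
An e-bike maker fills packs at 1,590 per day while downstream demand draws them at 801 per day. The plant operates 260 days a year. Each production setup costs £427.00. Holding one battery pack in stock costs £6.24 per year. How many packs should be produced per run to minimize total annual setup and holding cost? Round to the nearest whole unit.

Q* ≈ 7,579 packs

Annual demand D = 801 × 260 = 208,260.
Production build-up factor (1 − d/p) = 1 − 801/1,590 = 0.4962.
Q* = √(2DS / (H(1 − d/p))) = √(2 × 208,260 × 427 / (6.24 × 0.4962)).
= √(177,854,040 / 3.0965) ≈ 7578.786.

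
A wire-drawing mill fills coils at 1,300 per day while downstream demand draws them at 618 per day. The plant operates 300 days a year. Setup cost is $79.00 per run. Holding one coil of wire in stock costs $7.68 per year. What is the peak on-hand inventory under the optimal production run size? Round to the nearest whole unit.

Annual demand D = 618 × 300 = 185,400.
Production build-up factor (1 − d/p) = 1 − 618/1,300 = 0.5246.
Q* = √(2DS / (H(1 − d/p))) = √(2 × 185,400 × 79 / (7.68 × 0.5246)).
= √(29,293,200 / 4.029) ≈ 2696.387.
Maximum inventory = Q*(1 − d/p) = 2696.387 × 0.5246 ≈ 1414.566.

I_max ≈ 1,415 coils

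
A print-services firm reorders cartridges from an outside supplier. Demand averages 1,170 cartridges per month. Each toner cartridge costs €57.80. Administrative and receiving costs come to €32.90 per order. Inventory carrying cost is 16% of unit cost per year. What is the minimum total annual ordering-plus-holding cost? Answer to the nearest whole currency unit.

TC* ≈ €2,923

Annual demand D = 1,170 × 12 = 14,040.
Holding cost H = 0.16 × €57.80 = €9.2480 per unit per year.
Q* = √(2DS/H) = √(2 × 14,040 × 32.9 / 9.248) ≈ 316.06.
At Q*, ordering cost (D/Q*)S equals holding cost (Q*/2)H, each = √(DSH/2).
Minimum total = √(2DSH) = √(2 × 14,040 × 32.9 × 9.248) ≈ 2922.943.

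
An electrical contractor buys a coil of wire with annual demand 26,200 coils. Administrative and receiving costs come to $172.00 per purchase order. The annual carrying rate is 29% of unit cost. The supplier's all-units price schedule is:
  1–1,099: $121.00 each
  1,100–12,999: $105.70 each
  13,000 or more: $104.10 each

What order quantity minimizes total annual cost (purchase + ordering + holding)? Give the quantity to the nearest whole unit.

Holding cost per unit per year at price C is H = 0.29·C.
Evaluate total cost at each tier's feasible EOQ or, if the EOQ is below the tier, at the tier's minimum quantity.
EOQ at $121.00 = 506.8 (feasible in tier 1): TC = 26,200×$121.00 + (26,200/506.8)×172 + (506.8/2)×0.29×$121.00 = $3,187,983.68.
EOQ at $105.70 = 542.2 < 1100, so use break Q=1100: TC = 26,200×$105.70 + (26,200/1100.0)×172 + (1100.0/2)×0.29×$105.70 = $2,790,295.88.
EOQ at $104.10 = 546.4 < 13000, so use break Q=13000: TC = 26,200×$104.10 + (26,200/13000.0)×172 + (13000.0/2)×0.29×$104.10 = $2,923,995.15.
Lowest total cost is $2,790,295.88 at Q = 1100.0.

Q* ≈ 1,100 coils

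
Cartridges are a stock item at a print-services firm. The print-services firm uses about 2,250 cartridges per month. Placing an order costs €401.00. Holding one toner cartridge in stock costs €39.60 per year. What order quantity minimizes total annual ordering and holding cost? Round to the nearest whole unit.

Q* ≈ 739 cartridges

Annual demand D = 2,250 × 12 = 27,000.
EOQ = √(2DS / H) = √(2 × 27,000 × 401 / 39.6).
= √(21,654,000 / 39.6) = √546,818.1818 ≈ 739.472.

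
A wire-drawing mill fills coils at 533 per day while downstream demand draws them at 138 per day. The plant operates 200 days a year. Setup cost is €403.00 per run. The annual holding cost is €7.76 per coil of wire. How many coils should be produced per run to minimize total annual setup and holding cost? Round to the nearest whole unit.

Annual demand D = 138 × 200 = 27,600.
Production build-up factor (1 − d/p) = 1 − 138/533 = 0.7411.
Q* = √(2DS / (H(1 − d/p))) = √(2 × 27,600 × 403 / (7.76 × 0.7411)).
= √(22,245,600 / 5.7508) ≈ 1966.782.

Q* ≈ 1,967 coils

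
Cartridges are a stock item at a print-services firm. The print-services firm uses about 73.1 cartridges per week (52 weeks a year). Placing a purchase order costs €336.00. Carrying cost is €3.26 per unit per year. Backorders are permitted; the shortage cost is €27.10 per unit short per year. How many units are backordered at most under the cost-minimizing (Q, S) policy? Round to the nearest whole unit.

Annual demand D = 73.1 × 52 = 3,801.2.
With planned backorders, Q* = √(2DS/H) · √((H+B)/B).
√(2DS/H) = √(2 × 3,801.2 × 336 / 3.26) = 885.189.
√((H+B)/B) = √((3.26+27.1)/27.1) = 1.0584.
Q* ≈ 936.920.
S* = Q* · H/(H+B) = 936.920 × 3.26/30.36 ≈ 100.605.

S* ≈ 101 cartridges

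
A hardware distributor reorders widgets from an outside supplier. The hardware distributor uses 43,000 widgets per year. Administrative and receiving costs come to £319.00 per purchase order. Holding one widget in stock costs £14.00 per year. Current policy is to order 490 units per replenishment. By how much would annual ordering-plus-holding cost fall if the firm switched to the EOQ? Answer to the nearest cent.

Extra cost ≈ £11,826.02 per year

EOQ = √(2DS/H) = √(2 × 43,000 × 319 / 14) ≈ 1399.85.
Cost at Q* = (D/Q*)S + (Q*/2)H = √(2DSH) ≈ £19,597.86.
Cost at Q = 490: (43,000/490)×319 + (490/2)×14 = £27,993.88 + £3,430.00 = £31,423.88.
Excess = £31,423.88 − £19,597.86 = £11,826.02.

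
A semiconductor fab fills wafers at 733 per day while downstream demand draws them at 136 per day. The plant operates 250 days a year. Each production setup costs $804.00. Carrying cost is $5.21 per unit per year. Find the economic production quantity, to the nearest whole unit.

Annual demand D = 136 × 250 = 34,000.
Production build-up factor (1 − d/p) = 1 − 136/733 = 0.8145.
Q* = √(2DS / (H(1 − d/p))) = √(2 × 34,000 × 804 / (5.21 × 0.8145)).
= √(54,672,000 / 4.2433) ≈ 3589.454.

Q* ≈ 3,589 wafers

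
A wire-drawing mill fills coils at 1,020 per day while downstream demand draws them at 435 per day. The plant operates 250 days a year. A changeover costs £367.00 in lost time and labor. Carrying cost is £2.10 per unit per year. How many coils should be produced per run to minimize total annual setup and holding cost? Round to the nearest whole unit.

Annual demand D = 435 × 250 = 108,750.
Production build-up factor (1 − d/p) = 1 − 435/1,020 = 0.5735.
Q* = √(2DS / (H(1 − d/p))) = √(2 × 108,750 × 367 / (2.1 × 0.5735)).
= √(79,822,500 / 1.2044) ≈ 8140.952.

Q* ≈ 8,141 coils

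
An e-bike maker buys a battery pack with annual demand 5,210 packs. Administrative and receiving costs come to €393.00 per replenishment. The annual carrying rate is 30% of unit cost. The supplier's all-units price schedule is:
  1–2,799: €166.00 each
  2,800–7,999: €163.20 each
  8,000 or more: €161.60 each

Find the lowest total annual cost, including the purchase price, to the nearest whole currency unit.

Holding cost per unit per year at price C is H = 0.30·C.
For each price level, check whether its EOQ is feasible; otherwise the best quantity at that price is the breakpoint.
EOQ at €166.00 = 286.8 (feasible in tier 1): TC = 5,210×€166.00 + (5,210/286.8)×393 + (286.8/2)×0.30×€166.00 = €879,140.55.
EOQ at €163.20 = 289.2 < 2800, so use break Q=2800: TC = 5,210×€163.20 + (5,210/2800.0)×393 + (2800.0/2)×0.30×€163.20 = €919,547.26.
EOQ at €161.60 = 290.6 < 8000, so use break Q=8000: TC = 5,210×€161.60 + (5,210/8000.0)×393 + (8000.0/2)×0.30×€161.60 = €1,036,111.94.
Lowest total cost among the candidates is at Q = 286.8.

TC* ≈ €879,141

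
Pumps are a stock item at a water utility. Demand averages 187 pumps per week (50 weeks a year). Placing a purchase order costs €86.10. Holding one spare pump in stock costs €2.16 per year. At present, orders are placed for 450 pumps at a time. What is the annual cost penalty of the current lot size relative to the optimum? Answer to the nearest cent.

Extra cost ≈ €410.09 per year

Annual demand D = 187 × 50 = 9,350.
EOQ = √(2DS/H) = √(2 × 9,350 × 86.1 / 2.16) ≈ 863.37.
Cost at Q* = (D/Q*)S + (Q*/2)H = √(2DSH) ≈ €1,864.87.
Cost at Q = 450: (9,350/450)×86.1 + (450/2)×2.16 = €1,788.97 + €486.00 = €2,274.97.
Excess = €2,274.97 − €1,864.87 = €410.09.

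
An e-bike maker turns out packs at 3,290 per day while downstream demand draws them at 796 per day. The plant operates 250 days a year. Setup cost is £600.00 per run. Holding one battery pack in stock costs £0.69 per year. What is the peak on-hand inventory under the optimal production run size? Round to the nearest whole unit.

Annual demand D = 796 × 250 = 199,000.
Production build-up factor (1 − d/p) = 1 − 796/3,290 = 0.7581.
Q* = √(2DS / (H(1 − d/p))) = √(2 × 199,000 × 600 / (0.69 × 0.7581)).
= √(238,800,000 / 0.5231) ≈ 21366.940.
Maximum inventory = Q*(1 − d/p) = 21366.940 × 0.7581 ≈ 16197.310.

I_max ≈ 16,197 packs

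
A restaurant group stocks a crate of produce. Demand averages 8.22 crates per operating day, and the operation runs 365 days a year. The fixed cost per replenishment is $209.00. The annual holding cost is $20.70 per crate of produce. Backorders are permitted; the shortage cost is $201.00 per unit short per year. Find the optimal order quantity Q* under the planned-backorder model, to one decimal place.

Q* ≈ 258.5 crates

Annual demand D = 8.22 × 365 = 3,000.3.
With planned backorders, Q* = √(2DS/H) · √((H+B)/B).
√(2DS/H) = √(2 × 3,000.3 × 209 / 20.7) = 246.142.
√((H+B)/B) = √((20.7+201)/201) = 1.0502.
Q* ≈ 258.506.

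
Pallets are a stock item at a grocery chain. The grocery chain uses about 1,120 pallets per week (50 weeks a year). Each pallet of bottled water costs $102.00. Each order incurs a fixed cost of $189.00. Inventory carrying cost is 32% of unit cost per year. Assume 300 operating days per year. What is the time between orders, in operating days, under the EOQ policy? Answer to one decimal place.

Annual demand D = 1,120 × 50 = 56,000.
Holding cost H = 0.32 × $102.00 = $32.6400 per unit per year.
The optimal lot size = √(2DS/H) = √(2 × 56,000 × 189 / 32.64) ≈ 805.31.
Cycle time = Q*/D × 300 = 805.31 / 56,000 × 300 ≈ 4.314 days.

T ≈ 4.3 days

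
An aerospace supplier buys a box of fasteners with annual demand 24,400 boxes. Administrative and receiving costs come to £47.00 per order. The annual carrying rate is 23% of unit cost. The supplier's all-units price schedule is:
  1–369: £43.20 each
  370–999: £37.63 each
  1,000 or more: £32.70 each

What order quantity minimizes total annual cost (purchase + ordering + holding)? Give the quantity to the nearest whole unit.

Q* ≈ 1,000 boxes

Holding cost per unit per year at price C is H = 0.23·C.
For each price level, check whether its EOQ is feasible; otherwise the best quantity at that price is the breakpoint.
Tier 1 (£43.20): EOQ = 480.5 exceeds tier's upper bound 369, so this tier is dominated.
EOQ at £37.63 = 514.8 (feasible in tier 2): TC = 24,400×£37.63 + (24,400/514.8)×47 + (514.8/2)×0.23×£37.63 = £922,627.43.
EOQ at £32.70 = 552.2 < 1000, so use break Q=1000: TC = 24,400×£32.70 + (24,400/1000.0)×47 + (1000.0/2)×0.23×£32.70 = £802,787.30.
Lowest total cost is £802,787.30 at Q = 1000.0.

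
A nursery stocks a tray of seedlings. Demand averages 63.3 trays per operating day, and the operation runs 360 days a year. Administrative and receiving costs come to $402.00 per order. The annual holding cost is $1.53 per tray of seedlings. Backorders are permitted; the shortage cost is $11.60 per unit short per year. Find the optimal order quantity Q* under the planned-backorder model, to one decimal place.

Q* ≈ 3,681.6 trays

Annual demand D = 63.3 × 360 = 22,788.
With planned backorders, Q* = √(2DS/H) · √((H+B)/B).
√(2DS/H) = √(2 × 22,788 × 402 / 1.53) = 3460.473.
√((H+B)/B) = √((1.53+11.6)/11.6) = 1.0639.
Q* ≈ 3681.618.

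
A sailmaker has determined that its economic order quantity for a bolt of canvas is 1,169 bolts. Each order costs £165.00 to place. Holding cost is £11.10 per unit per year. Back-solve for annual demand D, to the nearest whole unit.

The basic EOQ model gives Q* = √(2DS/H); rearrange for the unknown.
From Q* = √(2DS/H): D = Q*²H / (2S) = 1,169² × 11.1 / (2 × 165) = 45966.143.

D ≈ 45,966 bolts per year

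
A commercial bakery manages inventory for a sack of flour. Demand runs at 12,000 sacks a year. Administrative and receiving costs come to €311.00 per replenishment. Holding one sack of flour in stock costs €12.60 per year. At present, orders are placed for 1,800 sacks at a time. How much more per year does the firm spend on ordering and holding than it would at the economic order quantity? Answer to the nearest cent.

Extra cost ≈ €3,715.58 per year

EOQ = √(2DS/H) = √(2 × 12,000 × 311 / 12.6) ≈ 769.66.
Cost at Q* = (D/Q*)S + (Q*/2)H = √(2DSH) ≈ €9,697.75.
Cost at Q = 1,800: (12,000/1,800)×311 + (1,800/2)×12.6 = €2,073.33 + €11,340.00 = €13,413.33.
Excess = €13,413.33 − €9,697.75 = €3,715.58.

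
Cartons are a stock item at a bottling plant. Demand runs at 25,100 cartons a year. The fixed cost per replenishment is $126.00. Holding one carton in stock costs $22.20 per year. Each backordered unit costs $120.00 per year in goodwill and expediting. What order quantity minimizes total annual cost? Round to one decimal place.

Q* ≈ 581.1 cartons

With planned backorders, Q* = √(2DS/H) · √((H+B)/B).
√(2DS/H) = √(2 × 25,100 × 126 / 22.2) = 533.778.
√((H+B)/B) = √((22.2+120)/120) = 1.0886.
Q* ≈ 581.058.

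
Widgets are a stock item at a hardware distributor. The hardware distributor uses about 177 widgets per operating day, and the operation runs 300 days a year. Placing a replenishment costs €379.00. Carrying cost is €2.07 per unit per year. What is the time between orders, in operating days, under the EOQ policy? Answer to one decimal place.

T ≈ 24.9 days

Annual demand D = 177 × 300 = 53,100.
EOQ = √(2DS/H) = √(2 × 53,100 × 379 / 2.07) ≈ 4409.57.
Cycle time = Q*/D × 300 = 4409.57 / 53,100 × 300 ≈ 24.913 days.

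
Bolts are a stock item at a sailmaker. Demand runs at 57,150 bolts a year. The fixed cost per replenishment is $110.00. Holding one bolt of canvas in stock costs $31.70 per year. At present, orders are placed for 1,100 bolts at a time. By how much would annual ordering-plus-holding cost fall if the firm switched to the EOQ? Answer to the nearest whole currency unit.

EOQ = √(2DS/H) = √(2 × 57,150 × 110 / 31.7) ≈ 629.78.
Cost at Q* = (D/Q*)S + (Q*/2)H = √(2DSH) ≈ $19,964.07.
Cost at Q = 1,100: (57,150/1,100)×110 + (1,100/2)×31.7 = $5,715.00 + $17,435.00 = $23,150.00.
Excess = $23,150.00 − $19,964.07 = $3,185.93.

Extra cost ≈ $3,186 per year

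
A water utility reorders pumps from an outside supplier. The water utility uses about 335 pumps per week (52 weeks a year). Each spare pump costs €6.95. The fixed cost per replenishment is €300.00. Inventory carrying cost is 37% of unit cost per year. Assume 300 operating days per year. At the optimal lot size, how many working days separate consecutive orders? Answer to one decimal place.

T ≈ 34.7 days

Annual demand D = 335 × 52 = 17,420.
Holding cost H = 0.37 × €6.95 = €2.5715 per unit per year.
Q* = √(2DS/H) = √(2 × 17,420 × 300 / 2.5715) ≈ 2016.07.
Cycle time = Q*/D × 300 = 2016.07 / 17,420 × 300 ≈ 34.720 days.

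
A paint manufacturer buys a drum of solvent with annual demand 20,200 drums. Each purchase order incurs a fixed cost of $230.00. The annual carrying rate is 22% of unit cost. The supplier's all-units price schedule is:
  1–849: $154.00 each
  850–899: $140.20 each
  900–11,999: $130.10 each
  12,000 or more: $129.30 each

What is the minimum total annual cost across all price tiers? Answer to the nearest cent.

TC* ≈ $2,646,062.12

Holding cost per unit per year at price C is H = 0.22·C.
Evaluate total cost at each tier's feasible EOQ or, if the EOQ is below the tier, at the tier's minimum quantity.
EOQ at $154.00 = 523.7 (feasible in tier 1): TC = 20,200×$154.00 + (20,200/523.7)×230 + (523.7/2)×0.22×$154.00 = $3,128,542.97.
EOQ at $140.20 = 548.9 < 850, so use break Q=850: TC = 20,200×$140.20 + (20,200/850.0)×230 + (850.0/2)×0.22×$140.20 = $2,850,614.58.
EOQ at $130.10 = 569.8 < 900, so use break Q=900: TC = 20,200×$130.10 + (20,200/900.0)×230 + (900.0/2)×0.22×$130.10 = $2,646,062.12.
EOQ at $129.30 = 571.5 < 12000, so use break Q=12000: TC = 20,200×$129.30 + (20,200/12000.0)×230 + (12000.0/2)×0.22×$129.30 = $2,782,923.17.
Lowest total cost among the candidates is at Q = 900.0.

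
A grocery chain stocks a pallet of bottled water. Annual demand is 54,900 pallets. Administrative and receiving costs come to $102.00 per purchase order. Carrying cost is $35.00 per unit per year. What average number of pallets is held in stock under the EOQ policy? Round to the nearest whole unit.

Q* = √(2DS/H) = √(2 × 54,900 × 102 / 35) ≈ 565.68.
Average inventory = Q*/2 ≈ 565.68 / 2 = 282.838.

Average inventory ≈ 283 pallets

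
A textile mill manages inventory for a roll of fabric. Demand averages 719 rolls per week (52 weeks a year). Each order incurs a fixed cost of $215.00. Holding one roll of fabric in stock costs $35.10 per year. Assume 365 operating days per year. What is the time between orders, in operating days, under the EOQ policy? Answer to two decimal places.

Annual demand D = 719 × 52 = 37,388.
EOQ = √(2DS/H) = √(2 × 37,388 × 215 / 35.1) ≈ 676.78.
Cycle time = Q*/D × 365 = 676.78 / 37,388 × 365 ≈ 6.607 days.

T ≈ 6.61 days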